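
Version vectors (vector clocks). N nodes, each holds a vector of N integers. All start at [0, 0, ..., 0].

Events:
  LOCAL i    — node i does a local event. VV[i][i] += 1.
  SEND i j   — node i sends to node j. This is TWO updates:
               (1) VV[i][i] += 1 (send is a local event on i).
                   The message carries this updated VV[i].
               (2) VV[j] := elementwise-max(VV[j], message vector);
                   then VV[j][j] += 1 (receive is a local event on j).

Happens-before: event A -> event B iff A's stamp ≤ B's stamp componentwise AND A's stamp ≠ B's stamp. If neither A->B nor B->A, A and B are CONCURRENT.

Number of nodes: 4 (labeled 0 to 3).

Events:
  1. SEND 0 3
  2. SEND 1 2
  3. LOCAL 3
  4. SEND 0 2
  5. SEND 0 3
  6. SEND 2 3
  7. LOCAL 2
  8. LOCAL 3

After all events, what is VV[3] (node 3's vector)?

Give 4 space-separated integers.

Initial: VV[0]=[0, 0, 0, 0]
Initial: VV[1]=[0, 0, 0, 0]
Initial: VV[2]=[0, 0, 0, 0]
Initial: VV[3]=[0, 0, 0, 0]
Event 1: SEND 0->3: VV[0][0]++ -> VV[0]=[1, 0, 0, 0], msg_vec=[1, 0, 0, 0]; VV[3]=max(VV[3],msg_vec) then VV[3][3]++ -> VV[3]=[1, 0, 0, 1]
Event 2: SEND 1->2: VV[1][1]++ -> VV[1]=[0, 1, 0, 0], msg_vec=[0, 1, 0, 0]; VV[2]=max(VV[2],msg_vec) then VV[2][2]++ -> VV[2]=[0, 1, 1, 0]
Event 3: LOCAL 3: VV[3][3]++ -> VV[3]=[1, 0, 0, 2]
Event 4: SEND 0->2: VV[0][0]++ -> VV[0]=[2, 0, 0, 0], msg_vec=[2, 0, 0, 0]; VV[2]=max(VV[2],msg_vec) then VV[2][2]++ -> VV[2]=[2, 1, 2, 0]
Event 5: SEND 0->3: VV[0][0]++ -> VV[0]=[3, 0, 0, 0], msg_vec=[3, 0, 0, 0]; VV[3]=max(VV[3],msg_vec) then VV[3][3]++ -> VV[3]=[3, 0, 0, 3]
Event 6: SEND 2->3: VV[2][2]++ -> VV[2]=[2, 1, 3, 0], msg_vec=[2, 1, 3, 0]; VV[3]=max(VV[3],msg_vec) then VV[3][3]++ -> VV[3]=[3, 1, 3, 4]
Event 7: LOCAL 2: VV[2][2]++ -> VV[2]=[2, 1, 4, 0]
Event 8: LOCAL 3: VV[3][3]++ -> VV[3]=[3, 1, 3, 5]
Final vectors: VV[0]=[3, 0, 0, 0]; VV[1]=[0, 1, 0, 0]; VV[2]=[2, 1, 4, 0]; VV[3]=[3, 1, 3, 5]

Answer: 3 1 3 5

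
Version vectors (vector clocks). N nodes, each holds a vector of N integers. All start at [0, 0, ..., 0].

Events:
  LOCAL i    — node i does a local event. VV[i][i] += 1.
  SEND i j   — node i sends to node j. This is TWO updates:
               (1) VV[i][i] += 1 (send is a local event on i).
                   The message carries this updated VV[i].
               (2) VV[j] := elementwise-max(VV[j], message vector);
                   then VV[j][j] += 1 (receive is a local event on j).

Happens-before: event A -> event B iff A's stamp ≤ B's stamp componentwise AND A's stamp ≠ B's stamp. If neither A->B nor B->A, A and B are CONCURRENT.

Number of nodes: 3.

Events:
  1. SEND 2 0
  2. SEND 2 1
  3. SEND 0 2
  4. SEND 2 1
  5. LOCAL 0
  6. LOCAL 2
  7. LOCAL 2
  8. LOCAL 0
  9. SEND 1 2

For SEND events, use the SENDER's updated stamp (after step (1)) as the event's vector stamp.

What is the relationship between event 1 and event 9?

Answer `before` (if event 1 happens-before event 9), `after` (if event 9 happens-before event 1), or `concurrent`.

Answer: before

Derivation:
Initial: VV[0]=[0, 0, 0]
Initial: VV[1]=[0, 0, 0]
Initial: VV[2]=[0, 0, 0]
Event 1: SEND 2->0: VV[2][2]++ -> VV[2]=[0, 0, 1], msg_vec=[0, 0, 1]; VV[0]=max(VV[0],msg_vec) then VV[0][0]++ -> VV[0]=[1, 0, 1]
Event 2: SEND 2->1: VV[2][2]++ -> VV[2]=[0, 0, 2], msg_vec=[0, 0, 2]; VV[1]=max(VV[1],msg_vec) then VV[1][1]++ -> VV[1]=[0, 1, 2]
Event 3: SEND 0->2: VV[0][0]++ -> VV[0]=[2, 0, 1], msg_vec=[2, 0, 1]; VV[2]=max(VV[2],msg_vec) then VV[2][2]++ -> VV[2]=[2, 0, 3]
Event 4: SEND 2->1: VV[2][2]++ -> VV[2]=[2, 0, 4], msg_vec=[2, 0, 4]; VV[1]=max(VV[1],msg_vec) then VV[1][1]++ -> VV[1]=[2, 2, 4]
Event 5: LOCAL 0: VV[0][0]++ -> VV[0]=[3, 0, 1]
Event 6: LOCAL 2: VV[2][2]++ -> VV[2]=[2, 0, 5]
Event 7: LOCAL 2: VV[2][2]++ -> VV[2]=[2, 0, 6]
Event 8: LOCAL 0: VV[0][0]++ -> VV[0]=[4, 0, 1]
Event 9: SEND 1->2: VV[1][1]++ -> VV[1]=[2, 3, 4], msg_vec=[2, 3, 4]; VV[2]=max(VV[2],msg_vec) then VV[2][2]++ -> VV[2]=[2, 3, 7]
Event 1 stamp: [0, 0, 1]
Event 9 stamp: [2, 3, 4]
[0, 0, 1] <= [2, 3, 4]? True
[2, 3, 4] <= [0, 0, 1]? False
Relation: before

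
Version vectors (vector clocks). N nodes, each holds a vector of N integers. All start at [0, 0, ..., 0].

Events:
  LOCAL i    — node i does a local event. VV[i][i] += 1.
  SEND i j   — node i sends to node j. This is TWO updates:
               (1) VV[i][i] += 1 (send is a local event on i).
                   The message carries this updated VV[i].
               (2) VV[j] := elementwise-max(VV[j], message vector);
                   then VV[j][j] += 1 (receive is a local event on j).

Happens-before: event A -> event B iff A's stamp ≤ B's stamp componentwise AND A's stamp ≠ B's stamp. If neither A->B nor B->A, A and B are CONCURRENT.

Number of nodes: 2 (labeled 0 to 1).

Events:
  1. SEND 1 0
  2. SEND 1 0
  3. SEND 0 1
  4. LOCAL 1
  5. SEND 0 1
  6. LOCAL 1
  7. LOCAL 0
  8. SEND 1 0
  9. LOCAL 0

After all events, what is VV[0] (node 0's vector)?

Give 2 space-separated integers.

Answer: 7 7

Derivation:
Initial: VV[0]=[0, 0]
Initial: VV[1]=[0, 0]
Event 1: SEND 1->0: VV[1][1]++ -> VV[1]=[0, 1], msg_vec=[0, 1]; VV[0]=max(VV[0],msg_vec) then VV[0][0]++ -> VV[0]=[1, 1]
Event 2: SEND 1->0: VV[1][1]++ -> VV[1]=[0, 2], msg_vec=[0, 2]; VV[0]=max(VV[0],msg_vec) then VV[0][0]++ -> VV[0]=[2, 2]
Event 3: SEND 0->1: VV[0][0]++ -> VV[0]=[3, 2], msg_vec=[3, 2]; VV[1]=max(VV[1],msg_vec) then VV[1][1]++ -> VV[1]=[3, 3]
Event 4: LOCAL 1: VV[1][1]++ -> VV[1]=[3, 4]
Event 5: SEND 0->1: VV[0][0]++ -> VV[0]=[4, 2], msg_vec=[4, 2]; VV[1]=max(VV[1],msg_vec) then VV[1][1]++ -> VV[1]=[4, 5]
Event 6: LOCAL 1: VV[1][1]++ -> VV[1]=[4, 6]
Event 7: LOCAL 0: VV[0][0]++ -> VV[0]=[5, 2]
Event 8: SEND 1->0: VV[1][1]++ -> VV[1]=[4, 7], msg_vec=[4, 7]; VV[0]=max(VV[0],msg_vec) then VV[0][0]++ -> VV[0]=[6, 7]
Event 9: LOCAL 0: VV[0][0]++ -> VV[0]=[7, 7]
Final vectors: VV[0]=[7, 7]; VV[1]=[4, 7]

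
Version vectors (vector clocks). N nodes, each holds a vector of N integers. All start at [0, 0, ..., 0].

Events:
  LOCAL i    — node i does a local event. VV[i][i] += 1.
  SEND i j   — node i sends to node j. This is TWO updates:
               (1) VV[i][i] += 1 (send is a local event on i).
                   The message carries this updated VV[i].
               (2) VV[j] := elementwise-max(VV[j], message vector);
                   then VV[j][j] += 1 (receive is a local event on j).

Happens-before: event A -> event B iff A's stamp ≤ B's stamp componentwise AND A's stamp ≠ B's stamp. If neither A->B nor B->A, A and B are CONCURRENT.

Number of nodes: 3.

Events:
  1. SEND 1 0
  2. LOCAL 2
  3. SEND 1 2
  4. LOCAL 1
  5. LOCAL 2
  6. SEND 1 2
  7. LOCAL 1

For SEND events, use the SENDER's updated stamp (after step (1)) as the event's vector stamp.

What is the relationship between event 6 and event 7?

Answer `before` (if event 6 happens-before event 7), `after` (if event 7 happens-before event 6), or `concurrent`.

Initial: VV[0]=[0, 0, 0]
Initial: VV[1]=[0, 0, 0]
Initial: VV[2]=[0, 0, 0]
Event 1: SEND 1->0: VV[1][1]++ -> VV[1]=[0, 1, 0], msg_vec=[0, 1, 0]; VV[0]=max(VV[0],msg_vec) then VV[0][0]++ -> VV[0]=[1, 1, 0]
Event 2: LOCAL 2: VV[2][2]++ -> VV[2]=[0, 0, 1]
Event 3: SEND 1->2: VV[1][1]++ -> VV[1]=[0, 2, 0], msg_vec=[0, 2, 0]; VV[2]=max(VV[2],msg_vec) then VV[2][2]++ -> VV[2]=[0, 2, 2]
Event 4: LOCAL 1: VV[1][1]++ -> VV[1]=[0, 3, 0]
Event 5: LOCAL 2: VV[2][2]++ -> VV[2]=[0, 2, 3]
Event 6: SEND 1->2: VV[1][1]++ -> VV[1]=[0, 4, 0], msg_vec=[0, 4, 0]; VV[2]=max(VV[2],msg_vec) then VV[2][2]++ -> VV[2]=[0, 4, 4]
Event 7: LOCAL 1: VV[1][1]++ -> VV[1]=[0, 5, 0]
Event 6 stamp: [0, 4, 0]
Event 7 stamp: [0, 5, 0]
[0, 4, 0] <= [0, 5, 0]? True
[0, 5, 0] <= [0, 4, 0]? False
Relation: before

Answer: before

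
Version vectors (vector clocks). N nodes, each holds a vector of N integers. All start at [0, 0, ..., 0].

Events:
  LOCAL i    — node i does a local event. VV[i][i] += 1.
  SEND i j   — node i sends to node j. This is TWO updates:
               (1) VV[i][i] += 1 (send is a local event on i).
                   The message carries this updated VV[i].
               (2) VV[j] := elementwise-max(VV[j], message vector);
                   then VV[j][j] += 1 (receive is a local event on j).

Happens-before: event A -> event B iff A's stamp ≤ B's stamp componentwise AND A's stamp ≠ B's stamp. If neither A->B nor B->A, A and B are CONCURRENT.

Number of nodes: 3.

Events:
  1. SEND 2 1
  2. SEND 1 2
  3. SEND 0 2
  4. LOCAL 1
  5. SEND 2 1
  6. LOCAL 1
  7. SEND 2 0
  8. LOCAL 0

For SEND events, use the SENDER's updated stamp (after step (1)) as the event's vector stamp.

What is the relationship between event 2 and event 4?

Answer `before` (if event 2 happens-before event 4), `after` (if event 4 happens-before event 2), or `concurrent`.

Initial: VV[0]=[0, 0, 0]
Initial: VV[1]=[0, 0, 0]
Initial: VV[2]=[0, 0, 0]
Event 1: SEND 2->1: VV[2][2]++ -> VV[2]=[0, 0, 1], msg_vec=[0, 0, 1]; VV[1]=max(VV[1],msg_vec) then VV[1][1]++ -> VV[1]=[0, 1, 1]
Event 2: SEND 1->2: VV[1][1]++ -> VV[1]=[0, 2, 1], msg_vec=[0, 2, 1]; VV[2]=max(VV[2],msg_vec) then VV[2][2]++ -> VV[2]=[0, 2, 2]
Event 3: SEND 0->2: VV[0][0]++ -> VV[0]=[1, 0, 0], msg_vec=[1, 0, 0]; VV[2]=max(VV[2],msg_vec) then VV[2][2]++ -> VV[2]=[1, 2, 3]
Event 4: LOCAL 1: VV[1][1]++ -> VV[1]=[0, 3, 1]
Event 5: SEND 2->1: VV[2][2]++ -> VV[2]=[1, 2, 4], msg_vec=[1, 2, 4]; VV[1]=max(VV[1],msg_vec) then VV[1][1]++ -> VV[1]=[1, 4, 4]
Event 6: LOCAL 1: VV[1][1]++ -> VV[1]=[1, 5, 4]
Event 7: SEND 2->0: VV[2][2]++ -> VV[2]=[1, 2, 5], msg_vec=[1, 2, 5]; VV[0]=max(VV[0],msg_vec) then VV[0][0]++ -> VV[0]=[2, 2, 5]
Event 8: LOCAL 0: VV[0][0]++ -> VV[0]=[3, 2, 5]
Event 2 stamp: [0, 2, 1]
Event 4 stamp: [0, 3, 1]
[0, 2, 1] <= [0, 3, 1]? True
[0, 3, 1] <= [0, 2, 1]? False
Relation: before

Answer: before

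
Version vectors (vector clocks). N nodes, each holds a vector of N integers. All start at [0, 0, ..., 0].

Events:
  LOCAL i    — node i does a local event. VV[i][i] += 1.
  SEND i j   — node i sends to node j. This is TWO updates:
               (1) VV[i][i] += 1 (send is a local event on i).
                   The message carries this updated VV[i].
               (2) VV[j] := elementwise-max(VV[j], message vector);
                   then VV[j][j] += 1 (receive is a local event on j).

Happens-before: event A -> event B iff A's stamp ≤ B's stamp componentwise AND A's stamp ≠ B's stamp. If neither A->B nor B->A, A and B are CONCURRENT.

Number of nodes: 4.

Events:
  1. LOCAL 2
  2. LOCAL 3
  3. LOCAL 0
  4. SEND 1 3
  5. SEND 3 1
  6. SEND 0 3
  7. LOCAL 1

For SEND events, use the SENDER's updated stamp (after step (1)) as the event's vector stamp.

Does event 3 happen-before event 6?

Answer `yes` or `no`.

Initial: VV[0]=[0, 0, 0, 0]
Initial: VV[1]=[0, 0, 0, 0]
Initial: VV[2]=[0, 0, 0, 0]
Initial: VV[3]=[0, 0, 0, 0]
Event 1: LOCAL 2: VV[2][2]++ -> VV[2]=[0, 0, 1, 0]
Event 2: LOCAL 3: VV[3][3]++ -> VV[3]=[0, 0, 0, 1]
Event 3: LOCAL 0: VV[0][0]++ -> VV[0]=[1, 0, 0, 0]
Event 4: SEND 1->3: VV[1][1]++ -> VV[1]=[0, 1, 0, 0], msg_vec=[0, 1, 0, 0]; VV[3]=max(VV[3],msg_vec) then VV[3][3]++ -> VV[3]=[0, 1, 0, 2]
Event 5: SEND 3->1: VV[3][3]++ -> VV[3]=[0, 1, 0, 3], msg_vec=[0, 1, 0, 3]; VV[1]=max(VV[1],msg_vec) then VV[1][1]++ -> VV[1]=[0, 2, 0, 3]
Event 6: SEND 0->3: VV[0][0]++ -> VV[0]=[2, 0, 0, 0], msg_vec=[2, 0, 0, 0]; VV[3]=max(VV[3],msg_vec) then VV[3][3]++ -> VV[3]=[2, 1, 0, 4]
Event 7: LOCAL 1: VV[1][1]++ -> VV[1]=[0, 3, 0, 3]
Event 3 stamp: [1, 0, 0, 0]
Event 6 stamp: [2, 0, 0, 0]
[1, 0, 0, 0] <= [2, 0, 0, 0]? True. Equal? False. Happens-before: True

Answer: yes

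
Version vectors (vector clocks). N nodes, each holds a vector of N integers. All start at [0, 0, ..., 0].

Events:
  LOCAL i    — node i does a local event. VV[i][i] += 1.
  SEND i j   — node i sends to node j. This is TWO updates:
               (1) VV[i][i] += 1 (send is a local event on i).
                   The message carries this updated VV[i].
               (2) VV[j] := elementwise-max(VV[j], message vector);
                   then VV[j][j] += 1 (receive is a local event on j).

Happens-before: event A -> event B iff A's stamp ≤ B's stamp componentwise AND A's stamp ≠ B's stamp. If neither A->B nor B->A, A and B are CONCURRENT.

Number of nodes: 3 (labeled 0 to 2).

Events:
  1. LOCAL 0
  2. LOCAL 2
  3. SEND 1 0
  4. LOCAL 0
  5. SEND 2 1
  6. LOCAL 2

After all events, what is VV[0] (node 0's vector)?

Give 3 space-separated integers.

Answer: 3 1 0

Derivation:
Initial: VV[0]=[0, 0, 0]
Initial: VV[1]=[0, 0, 0]
Initial: VV[2]=[0, 0, 0]
Event 1: LOCAL 0: VV[0][0]++ -> VV[0]=[1, 0, 0]
Event 2: LOCAL 2: VV[2][2]++ -> VV[2]=[0, 0, 1]
Event 3: SEND 1->0: VV[1][1]++ -> VV[1]=[0, 1, 0], msg_vec=[0, 1, 0]; VV[0]=max(VV[0],msg_vec) then VV[0][0]++ -> VV[0]=[2, 1, 0]
Event 4: LOCAL 0: VV[0][0]++ -> VV[0]=[3, 1, 0]
Event 5: SEND 2->1: VV[2][2]++ -> VV[2]=[0, 0, 2], msg_vec=[0, 0, 2]; VV[1]=max(VV[1],msg_vec) then VV[1][1]++ -> VV[1]=[0, 2, 2]
Event 6: LOCAL 2: VV[2][2]++ -> VV[2]=[0, 0, 3]
Final vectors: VV[0]=[3, 1, 0]; VV[1]=[0, 2, 2]; VV[2]=[0, 0, 3]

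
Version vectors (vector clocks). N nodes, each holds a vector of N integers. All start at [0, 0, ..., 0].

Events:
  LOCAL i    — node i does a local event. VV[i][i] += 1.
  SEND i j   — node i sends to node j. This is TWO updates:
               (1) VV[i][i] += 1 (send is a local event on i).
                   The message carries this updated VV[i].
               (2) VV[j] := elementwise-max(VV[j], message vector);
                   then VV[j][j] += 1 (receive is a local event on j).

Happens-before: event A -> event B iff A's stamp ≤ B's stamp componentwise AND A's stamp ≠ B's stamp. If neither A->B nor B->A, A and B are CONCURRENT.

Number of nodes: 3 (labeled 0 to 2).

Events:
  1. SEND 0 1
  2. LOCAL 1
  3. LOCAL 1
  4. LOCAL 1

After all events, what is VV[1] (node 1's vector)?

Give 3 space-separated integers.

Initial: VV[0]=[0, 0, 0]
Initial: VV[1]=[0, 0, 0]
Initial: VV[2]=[0, 0, 0]
Event 1: SEND 0->1: VV[0][0]++ -> VV[0]=[1, 0, 0], msg_vec=[1, 0, 0]; VV[1]=max(VV[1],msg_vec) then VV[1][1]++ -> VV[1]=[1, 1, 0]
Event 2: LOCAL 1: VV[1][1]++ -> VV[1]=[1, 2, 0]
Event 3: LOCAL 1: VV[1][1]++ -> VV[1]=[1, 3, 0]
Event 4: LOCAL 1: VV[1][1]++ -> VV[1]=[1, 4, 0]
Final vectors: VV[0]=[1, 0, 0]; VV[1]=[1, 4, 0]; VV[2]=[0, 0, 0]

Answer: 1 4 0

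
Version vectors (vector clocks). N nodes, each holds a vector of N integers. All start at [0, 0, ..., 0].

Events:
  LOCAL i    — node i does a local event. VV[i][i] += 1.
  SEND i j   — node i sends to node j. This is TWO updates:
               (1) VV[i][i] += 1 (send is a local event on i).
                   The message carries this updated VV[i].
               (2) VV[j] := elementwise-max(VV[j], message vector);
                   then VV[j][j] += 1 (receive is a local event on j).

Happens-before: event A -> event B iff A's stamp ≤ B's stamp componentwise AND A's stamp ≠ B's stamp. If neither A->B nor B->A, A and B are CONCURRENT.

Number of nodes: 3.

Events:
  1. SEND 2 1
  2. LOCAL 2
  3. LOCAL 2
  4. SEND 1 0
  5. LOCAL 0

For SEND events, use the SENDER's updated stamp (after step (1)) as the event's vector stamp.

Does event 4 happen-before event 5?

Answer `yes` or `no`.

Initial: VV[0]=[0, 0, 0]
Initial: VV[1]=[0, 0, 0]
Initial: VV[2]=[0, 0, 0]
Event 1: SEND 2->1: VV[2][2]++ -> VV[2]=[0, 0, 1], msg_vec=[0, 0, 1]; VV[1]=max(VV[1],msg_vec) then VV[1][1]++ -> VV[1]=[0, 1, 1]
Event 2: LOCAL 2: VV[2][2]++ -> VV[2]=[0, 0, 2]
Event 3: LOCAL 2: VV[2][2]++ -> VV[2]=[0, 0, 3]
Event 4: SEND 1->0: VV[1][1]++ -> VV[1]=[0, 2, 1], msg_vec=[0, 2, 1]; VV[0]=max(VV[0],msg_vec) then VV[0][0]++ -> VV[0]=[1, 2, 1]
Event 5: LOCAL 0: VV[0][0]++ -> VV[0]=[2, 2, 1]
Event 4 stamp: [0, 2, 1]
Event 5 stamp: [2, 2, 1]
[0, 2, 1] <= [2, 2, 1]? True. Equal? False. Happens-before: True

Answer: yes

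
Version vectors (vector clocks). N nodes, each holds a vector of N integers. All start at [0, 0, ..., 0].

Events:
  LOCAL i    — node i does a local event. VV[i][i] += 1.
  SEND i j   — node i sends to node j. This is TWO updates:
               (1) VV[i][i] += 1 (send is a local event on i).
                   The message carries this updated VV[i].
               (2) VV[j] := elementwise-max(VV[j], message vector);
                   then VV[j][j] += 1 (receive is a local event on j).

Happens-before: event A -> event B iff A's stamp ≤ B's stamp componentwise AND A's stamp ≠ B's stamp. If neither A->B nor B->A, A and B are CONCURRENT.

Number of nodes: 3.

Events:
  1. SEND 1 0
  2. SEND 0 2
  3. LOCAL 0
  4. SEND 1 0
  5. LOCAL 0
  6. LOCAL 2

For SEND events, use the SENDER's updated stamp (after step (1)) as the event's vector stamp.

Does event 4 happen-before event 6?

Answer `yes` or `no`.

Initial: VV[0]=[0, 0, 0]
Initial: VV[1]=[0, 0, 0]
Initial: VV[2]=[0, 0, 0]
Event 1: SEND 1->0: VV[1][1]++ -> VV[1]=[0, 1, 0], msg_vec=[0, 1, 0]; VV[0]=max(VV[0],msg_vec) then VV[0][0]++ -> VV[0]=[1, 1, 0]
Event 2: SEND 0->2: VV[0][0]++ -> VV[0]=[2, 1, 0], msg_vec=[2, 1, 0]; VV[2]=max(VV[2],msg_vec) then VV[2][2]++ -> VV[2]=[2, 1, 1]
Event 3: LOCAL 0: VV[0][0]++ -> VV[0]=[3, 1, 0]
Event 4: SEND 1->0: VV[1][1]++ -> VV[1]=[0, 2, 0], msg_vec=[0, 2, 0]; VV[0]=max(VV[0],msg_vec) then VV[0][0]++ -> VV[0]=[4, 2, 0]
Event 5: LOCAL 0: VV[0][0]++ -> VV[0]=[5, 2, 0]
Event 6: LOCAL 2: VV[2][2]++ -> VV[2]=[2, 1, 2]
Event 4 stamp: [0, 2, 0]
Event 6 stamp: [2, 1, 2]
[0, 2, 0] <= [2, 1, 2]? False. Equal? False. Happens-before: False

Answer: no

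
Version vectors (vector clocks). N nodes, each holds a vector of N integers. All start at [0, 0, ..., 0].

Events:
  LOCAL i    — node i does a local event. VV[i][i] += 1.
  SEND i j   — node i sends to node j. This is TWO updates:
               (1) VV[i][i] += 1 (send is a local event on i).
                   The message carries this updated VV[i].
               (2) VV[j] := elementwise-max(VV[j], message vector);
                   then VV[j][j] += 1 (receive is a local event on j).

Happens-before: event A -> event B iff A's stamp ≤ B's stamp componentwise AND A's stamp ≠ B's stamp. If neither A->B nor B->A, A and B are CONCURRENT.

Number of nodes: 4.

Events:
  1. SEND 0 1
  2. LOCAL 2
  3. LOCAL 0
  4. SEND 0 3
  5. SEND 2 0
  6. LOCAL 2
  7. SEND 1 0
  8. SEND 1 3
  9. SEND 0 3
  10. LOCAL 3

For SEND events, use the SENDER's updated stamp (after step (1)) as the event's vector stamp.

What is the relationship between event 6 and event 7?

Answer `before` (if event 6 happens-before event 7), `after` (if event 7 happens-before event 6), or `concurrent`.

Answer: concurrent

Derivation:
Initial: VV[0]=[0, 0, 0, 0]
Initial: VV[1]=[0, 0, 0, 0]
Initial: VV[2]=[0, 0, 0, 0]
Initial: VV[3]=[0, 0, 0, 0]
Event 1: SEND 0->1: VV[0][0]++ -> VV[0]=[1, 0, 0, 0], msg_vec=[1, 0, 0, 0]; VV[1]=max(VV[1],msg_vec) then VV[1][1]++ -> VV[1]=[1, 1, 0, 0]
Event 2: LOCAL 2: VV[2][2]++ -> VV[2]=[0, 0, 1, 0]
Event 3: LOCAL 0: VV[0][0]++ -> VV[0]=[2, 0, 0, 0]
Event 4: SEND 0->3: VV[0][0]++ -> VV[0]=[3, 0, 0, 0], msg_vec=[3, 0, 0, 0]; VV[3]=max(VV[3],msg_vec) then VV[3][3]++ -> VV[3]=[3, 0, 0, 1]
Event 5: SEND 2->0: VV[2][2]++ -> VV[2]=[0, 0, 2, 0], msg_vec=[0, 0, 2, 0]; VV[0]=max(VV[0],msg_vec) then VV[0][0]++ -> VV[0]=[4, 0, 2, 0]
Event 6: LOCAL 2: VV[2][2]++ -> VV[2]=[0, 0, 3, 0]
Event 7: SEND 1->0: VV[1][1]++ -> VV[1]=[1, 2, 0, 0], msg_vec=[1, 2, 0, 0]; VV[0]=max(VV[0],msg_vec) then VV[0][0]++ -> VV[0]=[5, 2, 2, 0]
Event 8: SEND 1->3: VV[1][1]++ -> VV[1]=[1, 3, 0, 0], msg_vec=[1, 3, 0, 0]; VV[3]=max(VV[3],msg_vec) then VV[3][3]++ -> VV[3]=[3, 3, 0, 2]
Event 9: SEND 0->3: VV[0][0]++ -> VV[0]=[6, 2, 2, 0], msg_vec=[6, 2, 2, 0]; VV[3]=max(VV[3],msg_vec) then VV[3][3]++ -> VV[3]=[6, 3, 2, 3]
Event 10: LOCAL 3: VV[3][3]++ -> VV[3]=[6, 3, 2, 4]
Event 6 stamp: [0, 0, 3, 0]
Event 7 stamp: [1, 2, 0, 0]
[0, 0, 3, 0] <= [1, 2, 0, 0]? False
[1, 2, 0, 0] <= [0, 0, 3, 0]? False
Relation: concurrent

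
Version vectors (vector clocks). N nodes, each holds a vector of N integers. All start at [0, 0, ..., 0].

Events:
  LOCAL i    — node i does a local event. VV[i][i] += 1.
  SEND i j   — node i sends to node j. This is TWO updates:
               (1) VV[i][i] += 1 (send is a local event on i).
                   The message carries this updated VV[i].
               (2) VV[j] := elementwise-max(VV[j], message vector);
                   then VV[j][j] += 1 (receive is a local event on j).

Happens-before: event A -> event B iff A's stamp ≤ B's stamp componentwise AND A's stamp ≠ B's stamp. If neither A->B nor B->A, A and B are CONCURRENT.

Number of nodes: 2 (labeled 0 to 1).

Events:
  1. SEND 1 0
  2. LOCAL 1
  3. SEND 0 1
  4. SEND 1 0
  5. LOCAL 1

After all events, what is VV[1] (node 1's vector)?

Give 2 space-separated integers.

Initial: VV[0]=[0, 0]
Initial: VV[1]=[0, 0]
Event 1: SEND 1->0: VV[1][1]++ -> VV[1]=[0, 1], msg_vec=[0, 1]; VV[0]=max(VV[0],msg_vec) then VV[0][0]++ -> VV[0]=[1, 1]
Event 2: LOCAL 1: VV[1][1]++ -> VV[1]=[0, 2]
Event 3: SEND 0->1: VV[0][0]++ -> VV[0]=[2, 1], msg_vec=[2, 1]; VV[1]=max(VV[1],msg_vec) then VV[1][1]++ -> VV[1]=[2, 3]
Event 4: SEND 1->0: VV[1][1]++ -> VV[1]=[2, 4], msg_vec=[2, 4]; VV[0]=max(VV[0],msg_vec) then VV[0][0]++ -> VV[0]=[3, 4]
Event 5: LOCAL 1: VV[1][1]++ -> VV[1]=[2, 5]
Final vectors: VV[0]=[3, 4]; VV[1]=[2, 5]

Answer: 2 5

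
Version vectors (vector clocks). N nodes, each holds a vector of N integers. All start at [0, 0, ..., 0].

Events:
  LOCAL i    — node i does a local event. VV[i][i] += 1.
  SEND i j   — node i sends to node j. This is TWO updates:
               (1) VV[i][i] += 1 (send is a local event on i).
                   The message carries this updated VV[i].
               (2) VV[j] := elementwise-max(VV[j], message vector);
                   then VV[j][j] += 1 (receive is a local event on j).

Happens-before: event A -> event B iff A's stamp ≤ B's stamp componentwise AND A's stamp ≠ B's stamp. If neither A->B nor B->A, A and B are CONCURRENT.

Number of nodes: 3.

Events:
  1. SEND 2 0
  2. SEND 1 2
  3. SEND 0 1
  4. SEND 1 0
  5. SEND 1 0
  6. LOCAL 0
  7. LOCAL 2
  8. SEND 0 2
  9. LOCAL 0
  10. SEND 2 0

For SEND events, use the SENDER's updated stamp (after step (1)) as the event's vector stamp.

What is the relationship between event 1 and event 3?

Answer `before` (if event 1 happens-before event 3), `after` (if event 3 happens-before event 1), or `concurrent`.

Answer: before

Derivation:
Initial: VV[0]=[0, 0, 0]
Initial: VV[1]=[0, 0, 0]
Initial: VV[2]=[0, 0, 0]
Event 1: SEND 2->0: VV[2][2]++ -> VV[2]=[0, 0, 1], msg_vec=[0, 0, 1]; VV[0]=max(VV[0],msg_vec) then VV[0][0]++ -> VV[0]=[1, 0, 1]
Event 2: SEND 1->2: VV[1][1]++ -> VV[1]=[0, 1, 0], msg_vec=[0, 1, 0]; VV[2]=max(VV[2],msg_vec) then VV[2][2]++ -> VV[2]=[0, 1, 2]
Event 3: SEND 0->1: VV[0][0]++ -> VV[0]=[2, 0, 1], msg_vec=[2, 0, 1]; VV[1]=max(VV[1],msg_vec) then VV[1][1]++ -> VV[1]=[2, 2, 1]
Event 4: SEND 1->0: VV[1][1]++ -> VV[1]=[2, 3, 1], msg_vec=[2, 3, 1]; VV[0]=max(VV[0],msg_vec) then VV[0][0]++ -> VV[0]=[3, 3, 1]
Event 5: SEND 1->0: VV[1][1]++ -> VV[1]=[2, 4, 1], msg_vec=[2, 4, 1]; VV[0]=max(VV[0],msg_vec) then VV[0][0]++ -> VV[0]=[4, 4, 1]
Event 6: LOCAL 0: VV[0][0]++ -> VV[0]=[5, 4, 1]
Event 7: LOCAL 2: VV[2][2]++ -> VV[2]=[0, 1, 3]
Event 8: SEND 0->2: VV[0][0]++ -> VV[0]=[6, 4, 1], msg_vec=[6, 4, 1]; VV[2]=max(VV[2],msg_vec) then VV[2][2]++ -> VV[2]=[6, 4, 4]
Event 9: LOCAL 0: VV[0][0]++ -> VV[0]=[7, 4, 1]
Event 10: SEND 2->0: VV[2][2]++ -> VV[2]=[6, 4, 5], msg_vec=[6, 4, 5]; VV[0]=max(VV[0],msg_vec) then VV[0][0]++ -> VV[0]=[8, 4, 5]
Event 1 stamp: [0, 0, 1]
Event 3 stamp: [2, 0, 1]
[0, 0, 1] <= [2, 0, 1]? True
[2, 0, 1] <= [0, 0, 1]? False
Relation: before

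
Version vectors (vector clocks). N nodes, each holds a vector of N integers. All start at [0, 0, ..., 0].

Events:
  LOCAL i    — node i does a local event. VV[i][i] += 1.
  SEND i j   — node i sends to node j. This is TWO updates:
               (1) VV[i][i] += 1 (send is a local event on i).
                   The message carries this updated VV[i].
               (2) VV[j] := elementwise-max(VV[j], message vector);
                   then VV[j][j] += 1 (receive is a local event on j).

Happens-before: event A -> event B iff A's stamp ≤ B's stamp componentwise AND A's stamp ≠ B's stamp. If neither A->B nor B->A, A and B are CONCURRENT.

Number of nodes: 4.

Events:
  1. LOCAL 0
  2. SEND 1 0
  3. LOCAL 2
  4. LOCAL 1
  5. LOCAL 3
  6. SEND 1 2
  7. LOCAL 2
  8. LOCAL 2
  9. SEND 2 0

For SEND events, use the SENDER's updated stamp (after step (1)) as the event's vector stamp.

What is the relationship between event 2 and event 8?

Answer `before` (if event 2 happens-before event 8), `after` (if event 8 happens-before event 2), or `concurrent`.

Initial: VV[0]=[0, 0, 0, 0]
Initial: VV[1]=[0, 0, 0, 0]
Initial: VV[2]=[0, 0, 0, 0]
Initial: VV[3]=[0, 0, 0, 0]
Event 1: LOCAL 0: VV[0][0]++ -> VV[0]=[1, 0, 0, 0]
Event 2: SEND 1->0: VV[1][1]++ -> VV[1]=[0, 1, 0, 0], msg_vec=[0, 1, 0, 0]; VV[0]=max(VV[0],msg_vec) then VV[0][0]++ -> VV[0]=[2, 1, 0, 0]
Event 3: LOCAL 2: VV[2][2]++ -> VV[2]=[0, 0, 1, 0]
Event 4: LOCAL 1: VV[1][1]++ -> VV[1]=[0, 2, 0, 0]
Event 5: LOCAL 3: VV[3][3]++ -> VV[3]=[0, 0, 0, 1]
Event 6: SEND 1->2: VV[1][1]++ -> VV[1]=[0, 3, 0, 0], msg_vec=[0, 3, 0, 0]; VV[2]=max(VV[2],msg_vec) then VV[2][2]++ -> VV[2]=[0, 3, 2, 0]
Event 7: LOCAL 2: VV[2][2]++ -> VV[2]=[0, 3, 3, 0]
Event 8: LOCAL 2: VV[2][2]++ -> VV[2]=[0, 3, 4, 0]
Event 9: SEND 2->0: VV[2][2]++ -> VV[2]=[0, 3, 5, 0], msg_vec=[0, 3, 5, 0]; VV[0]=max(VV[0],msg_vec) then VV[0][0]++ -> VV[0]=[3, 3, 5, 0]
Event 2 stamp: [0, 1, 0, 0]
Event 8 stamp: [0, 3, 4, 0]
[0, 1, 0, 0] <= [0, 3, 4, 0]? True
[0, 3, 4, 0] <= [0, 1, 0, 0]? False
Relation: before

Answer: before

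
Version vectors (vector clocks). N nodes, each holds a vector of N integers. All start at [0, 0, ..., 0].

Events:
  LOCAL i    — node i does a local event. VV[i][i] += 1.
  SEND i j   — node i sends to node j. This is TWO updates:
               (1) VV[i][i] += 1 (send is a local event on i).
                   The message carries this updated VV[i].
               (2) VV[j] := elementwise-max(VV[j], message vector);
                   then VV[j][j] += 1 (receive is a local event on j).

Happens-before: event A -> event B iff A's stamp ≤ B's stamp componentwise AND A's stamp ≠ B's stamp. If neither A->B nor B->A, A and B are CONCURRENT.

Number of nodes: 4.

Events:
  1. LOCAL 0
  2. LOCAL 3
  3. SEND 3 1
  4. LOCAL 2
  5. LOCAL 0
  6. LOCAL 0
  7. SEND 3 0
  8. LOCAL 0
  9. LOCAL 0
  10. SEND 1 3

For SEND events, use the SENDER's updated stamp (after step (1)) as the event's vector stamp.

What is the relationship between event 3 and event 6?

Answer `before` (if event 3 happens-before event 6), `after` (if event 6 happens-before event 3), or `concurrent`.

Initial: VV[0]=[0, 0, 0, 0]
Initial: VV[1]=[0, 0, 0, 0]
Initial: VV[2]=[0, 0, 0, 0]
Initial: VV[3]=[0, 0, 0, 0]
Event 1: LOCAL 0: VV[0][0]++ -> VV[0]=[1, 0, 0, 0]
Event 2: LOCAL 3: VV[3][3]++ -> VV[3]=[0, 0, 0, 1]
Event 3: SEND 3->1: VV[3][3]++ -> VV[3]=[0, 0, 0, 2], msg_vec=[0, 0, 0, 2]; VV[1]=max(VV[1],msg_vec) then VV[1][1]++ -> VV[1]=[0, 1, 0, 2]
Event 4: LOCAL 2: VV[2][2]++ -> VV[2]=[0, 0, 1, 0]
Event 5: LOCAL 0: VV[0][0]++ -> VV[0]=[2, 0, 0, 0]
Event 6: LOCAL 0: VV[0][0]++ -> VV[0]=[3, 0, 0, 0]
Event 7: SEND 3->0: VV[3][3]++ -> VV[3]=[0, 0, 0, 3], msg_vec=[0, 0, 0, 3]; VV[0]=max(VV[0],msg_vec) then VV[0][0]++ -> VV[0]=[4, 0, 0, 3]
Event 8: LOCAL 0: VV[0][0]++ -> VV[0]=[5, 0, 0, 3]
Event 9: LOCAL 0: VV[0][0]++ -> VV[0]=[6, 0, 0, 3]
Event 10: SEND 1->3: VV[1][1]++ -> VV[1]=[0, 2, 0, 2], msg_vec=[0, 2, 0, 2]; VV[3]=max(VV[3],msg_vec) then VV[3][3]++ -> VV[3]=[0, 2, 0, 4]
Event 3 stamp: [0, 0, 0, 2]
Event 6 stamp: [3, 0, 0, 0]
[0, 0, 0, 2] <= [3, 0, 0, 0]? False
[3, 0, 0, 0] <= [0, 0, 0, 2]? False
Relation: concurrent

Answer: concurrent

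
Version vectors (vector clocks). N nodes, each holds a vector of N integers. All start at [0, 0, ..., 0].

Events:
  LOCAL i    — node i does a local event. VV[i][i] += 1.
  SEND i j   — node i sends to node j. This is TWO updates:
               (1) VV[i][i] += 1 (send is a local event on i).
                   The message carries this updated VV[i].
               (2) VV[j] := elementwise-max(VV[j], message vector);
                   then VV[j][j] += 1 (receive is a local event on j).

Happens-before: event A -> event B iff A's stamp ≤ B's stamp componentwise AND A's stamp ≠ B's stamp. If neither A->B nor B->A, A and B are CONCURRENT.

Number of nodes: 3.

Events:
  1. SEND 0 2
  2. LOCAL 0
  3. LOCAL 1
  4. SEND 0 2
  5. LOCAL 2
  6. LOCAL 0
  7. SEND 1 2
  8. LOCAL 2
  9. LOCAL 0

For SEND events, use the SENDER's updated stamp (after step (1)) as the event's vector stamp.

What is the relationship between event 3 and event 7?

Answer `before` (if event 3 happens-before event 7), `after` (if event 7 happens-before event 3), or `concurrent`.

Initial: VV[0]=[0, 0, 0]
Initial: VV[1]=[0, 0, 0]
Initial: VV[2]=[0, 0, 0]
Event 1: SEND 0->2: VV[0][0]++ -> VV[0]=[1, 0, 0], msg_vec=[1, 0, 0]; VV[2]=max(VV[2],msg_vec) then VV[2][2]++ -> VV[2]=[1, 0, 1]
Event 2: LOCAL 0: VV[0][0]++ -> VV[0]=[2, 0, 0]
Event 3: LOCAL 1: VV[1][1]++ -> VV[1]=[0, 1, 0]
Event 4: SEND 0->2: VV[0][0]++ -> VV[0]=[3, 0, 0], msg_vec=[3, 0, 0]; VV[2]=max(VV[2],msg_vec) then VV[2][2]++ -> VV[2]=[3, 0, 2]
Event 5: LOCAL 2: VV[2][2]++ -> VV[2]=[3, 0, 3]
Event 6: LOCAL 0: VV[0][0]++ -> VV[0]=[4, 0, 0]
Event 7: SEND 1->2: VV[1][1]++ -> VV[1]=[0, 2, 0], msg_vec=[0, 2, 0]; VV[2]=max(VV[2],msg_vec) then VV[2][2]++ -> VV[2]=[3, 2, 4]
Event 8: LOCAL 2: VV[2][2]++ -> VV[2]=[3, 2, 5]
Event 9: LOCAL 0: VV[0][0]++ -> VV[0]=[5, 0, 0]
Event 3 stamp: [0, 1, 0]
Event 7 stamp: [0, 2, 0]
[0, 1, 0] <= [0, 2, 0]? True
[0, 2, 0] <= [0, 1, 0]? False
Relation: before

Answer: before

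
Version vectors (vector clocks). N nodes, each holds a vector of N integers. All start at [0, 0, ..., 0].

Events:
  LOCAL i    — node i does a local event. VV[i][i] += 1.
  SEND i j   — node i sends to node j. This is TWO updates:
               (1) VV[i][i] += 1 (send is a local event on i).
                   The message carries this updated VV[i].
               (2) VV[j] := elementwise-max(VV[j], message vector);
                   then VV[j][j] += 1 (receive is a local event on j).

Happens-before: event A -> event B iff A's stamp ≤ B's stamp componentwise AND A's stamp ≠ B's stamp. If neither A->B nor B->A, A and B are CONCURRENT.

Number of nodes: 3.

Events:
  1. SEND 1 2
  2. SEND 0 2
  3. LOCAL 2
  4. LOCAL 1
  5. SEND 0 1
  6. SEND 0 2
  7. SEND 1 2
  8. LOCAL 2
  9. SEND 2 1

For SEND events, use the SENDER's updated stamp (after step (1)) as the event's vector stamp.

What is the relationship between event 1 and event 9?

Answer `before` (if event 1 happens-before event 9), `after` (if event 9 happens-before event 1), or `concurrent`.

Initial: VV[0]=[0, 0, 0]
Initial: VV[1]=[0, 0, 0]
Initial: VV[2]=[0, 0, 0]
Event 1: SEND 1->2: VV[1][1]++ -> VV[1]=[0, 1, 0], msg_vec=[0, 1, 0]; VV[2]=max(VV[2],msg_vec) then VV[2][2]++ -> VV[2]=[0, 1, 1]
Event 2: SEND 0->2: VV[0][0]++ -> VV[0]=[1, 0, 0], msg_vec=[1, 0, 0]; VV[2]=max(VV[2],msg_vec) then VV[2][2]++ -> VV[2]=[1, 1, 2]
Event 3: LOCAL 2: VV[2][2]++ -> VV[2]=[1, 1, 3]
Event 4: LOCAL 1: VV[1][1]++ -> VV[1]=[0, 2, 0]
Event 5: SEND 0->1: VV[0][0]++ -> VV[0]=[2, 0, 0], msg_vec=[2, 0, 0]; VV[1]=max(VV[1],msg_vec) then VV[1][1]++ -> VV[1]=[2, 3, 0]
Event 6: SEND 0->2: VV[0][0]++ -> VV[0]=[3, 0, 0], msg_vec=[3, 0, 0]; VV[2]=max(VV[2],msg_vec) then VV[2][2]++ -> VV[2]=[3, 1, 4]
Event 7: SEND 1->2: VV[1][1]++ -> VV[1]=[2, 4, 0], msg_vec=[2, 4, 0]; VV[2]=max(VV[2],msg_vec) then VV[2][2]++ -> VV[2]=[3, 4, 5]
Event 8: LOCAL 2: VV[2][2]++ -> VV[2]=[3, 4, 6]
Event 9: SEND 2->1: VV[2][2]++ -> VV[2]=[3, 4, 7], msg_vec=[3, 4, 7]; VV[1]=max(VV[1],msg_vec) then VV[1][1]++ -> VV[1]=[3, 5, 7]
Event 1 stamp: [0, 1, 0]
Event 9 stamp: [3, 4, 7]
[0, 1, 0] <= [3, 4, 7]? True
[3, 4, 7] <= [0, 1, 0]? False
Relation: before

Answer: before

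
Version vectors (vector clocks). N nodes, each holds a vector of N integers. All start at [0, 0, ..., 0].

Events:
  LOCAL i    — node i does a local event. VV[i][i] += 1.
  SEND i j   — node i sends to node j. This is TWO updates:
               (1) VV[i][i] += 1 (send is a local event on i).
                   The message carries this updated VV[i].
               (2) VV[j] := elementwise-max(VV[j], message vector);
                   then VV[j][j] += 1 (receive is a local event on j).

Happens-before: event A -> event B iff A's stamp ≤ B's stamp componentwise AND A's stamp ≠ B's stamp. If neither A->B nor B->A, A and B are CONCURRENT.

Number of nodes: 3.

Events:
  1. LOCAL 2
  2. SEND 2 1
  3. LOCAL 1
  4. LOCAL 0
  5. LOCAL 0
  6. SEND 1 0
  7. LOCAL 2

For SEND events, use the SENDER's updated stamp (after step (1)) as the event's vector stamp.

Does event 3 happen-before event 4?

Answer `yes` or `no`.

Initial: VV[0]=[0, 0, 0]
Initial: VV[1]=[0, 0, 0]
Initial: VV[2]=[0, 0, 0]
Event 1: LOCAL 2: VV[2][2]++ -> VV[2]=[0, 0, 1]
Event 2: SEND 2->1: VV[2][2]++ -> VV[2]=[0, 0, 2], msg_vec=[0, 0, 2]; VV[1]=max(VV[1],msg_vec) then VV[1][1]++ -> VV[1]=[0, 1, 2]
Event 3: LOCAL 1: VV[1][1]++ -> VV[1]=[0, 2, 2]
Event 4: LOCAL 0: VV[0][0]++ -> VV[0]=[1, 0, 0]
Event 5: LOCAL 0: VV[0][0]++ -> VV[0]=[2, 0, 0]
Event 6: SEND 1->0: VV[1][1]++ -> VV[1]=[0, 3, 2], msg_vec=[0, 3, 2]; VV[0]=max(VV[0],msg_vec) then VV[0][0]++ -> VV[0]=[3, 3, 2]
Event 7: LOCAL 2: VV[2][2]++ -> VV[2]=[0, 0, 3]
Event 3 stamp: [0, 2, 2]
Event 4 stamp: [1, 0, 0]
[0, 2, 2] <= [1, 0, 0]? False. Equal? False. Happens-before: False

Answer: no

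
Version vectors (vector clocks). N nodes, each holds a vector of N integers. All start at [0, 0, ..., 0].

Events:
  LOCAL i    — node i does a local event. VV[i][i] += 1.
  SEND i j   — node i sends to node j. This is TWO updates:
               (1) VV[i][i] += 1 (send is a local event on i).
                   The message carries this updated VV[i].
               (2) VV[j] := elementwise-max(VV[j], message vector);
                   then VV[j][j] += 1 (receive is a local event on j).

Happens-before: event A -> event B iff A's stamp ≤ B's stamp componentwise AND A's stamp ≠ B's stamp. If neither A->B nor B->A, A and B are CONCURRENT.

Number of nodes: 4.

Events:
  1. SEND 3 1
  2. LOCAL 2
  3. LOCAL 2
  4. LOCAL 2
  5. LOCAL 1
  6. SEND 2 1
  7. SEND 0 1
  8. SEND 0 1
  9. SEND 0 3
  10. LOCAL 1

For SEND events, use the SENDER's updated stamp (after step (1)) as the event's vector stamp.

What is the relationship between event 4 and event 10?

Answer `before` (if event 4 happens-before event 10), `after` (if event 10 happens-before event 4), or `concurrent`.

Initial: VV[0]=[0, 0, 0, 0]
Initial: VV[1]=[0, 0, 0, 0]
Initial: VV[2]=[0, 0, 0, 0]
Initial: VV[3]=[0, 0, 0, 0]
Event 1: SEND 3->1: VV[3][3]++ -> VV[3]=[0, 0, 0, 1], msg_vec=[0, 0, 0, 1]; VV[1]=max(VV[1],msg_vec) then VV[1][1]++ -> VV[1]=[0, 1, 0, 1]
Event 2: LOCAL 2: VV[2][2]++ -> VV[2]=[0, 0, 1, 0]
Event 3: LOCAL 2: VV[2][2]++ -> VV[2]=[0, 0, 2, 0]
Event 4: LOCAL 2: VV[2][2]++ -> VV[2]=[0, 0, 3, 0]
Event 5: LOCAL 1: VV[1][1]++ -> VV[1]=[0, 2, 0, 1]
Event 6: SEND 2->1: VV[2][2]++ -> VV[2]=[0, 0, 4, 0], msg_vec=[0, 0, 4, 0]; VV[1]=max(VV[1],msg_vec) then VV[1][1]++ -> VV[1]=[0, 3, 4, 1]
Event 7: SEND 0->1: VV[0][0]++ -> VV[0]=[1, 0, 0, 0], msg_vec=[1, 0, 0, 0]; VV[1]=max(VV[1],msg_vec) then VV[1][1]++ -> VV[1]=[1, 4, 4, 1]
Event 8: SEND 0->1: VV[0][0]++ -> VV[0]=[2, 0, 0, 0], msg_vec=[2, 0, 0, 0]; VV[1]=max(VV[1],msg_vec) then VV[1][1]++ -> VV[1]=[2, 5, 4, 1]
Event 9: SEND 0->3: VV[0][0]++ -> VV[0]=[3, 0, 0, 0], msg_vec=[3, 0, 0, 0]; VV[3]=max(VV[3],msg_vec) then VV[3][3]++ -> VV[3]=[3, 0, 0, 2]
Event 10: LOCAL 1: VV[1][1]++ -> VV[1]=[2, 6, 4, 1]
Event 4 stamp: [0, 0, 3, 0]
Event 10 stamp: [2, 6, 4, 1]
[0, 0, 3, 0] <= [2, 6, 4, 1]? True
[2, 6, 4, 1] <= [0, 0, 3, 0]? False
Relation: before

Answer: before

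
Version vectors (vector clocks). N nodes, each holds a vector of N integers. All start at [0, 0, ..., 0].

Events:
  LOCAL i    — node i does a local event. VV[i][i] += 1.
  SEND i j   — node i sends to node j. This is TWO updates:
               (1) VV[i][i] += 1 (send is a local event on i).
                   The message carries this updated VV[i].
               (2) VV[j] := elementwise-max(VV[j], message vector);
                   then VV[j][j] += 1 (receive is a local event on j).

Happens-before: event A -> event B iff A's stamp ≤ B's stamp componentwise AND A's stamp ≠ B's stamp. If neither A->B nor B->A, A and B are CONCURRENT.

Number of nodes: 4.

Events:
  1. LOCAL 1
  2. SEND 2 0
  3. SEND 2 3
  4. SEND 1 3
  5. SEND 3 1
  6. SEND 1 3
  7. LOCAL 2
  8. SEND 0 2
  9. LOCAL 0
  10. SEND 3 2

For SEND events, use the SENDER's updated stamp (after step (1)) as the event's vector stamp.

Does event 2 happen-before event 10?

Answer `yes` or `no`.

Initial: VV[0]=[0, 0, 0, 0]
Initial: VV[1]=[0, 0, 0, 0]
Initial: VV[2]=[0, 0, 0, 0]
Initial: VV[3]=[0, 0, 0, 0]
Event 1: LOCAL 1: VV[1][1]++ -> VV[1]=[0, 1, 0, 0]
Event 2: SEND 2->0: VV[2][2]++ -> VV[2]=[0, 0, 1, 0], msg_vec=[0, 0, 1, 0]; VV[0]=max(VV[0],msg_vec) then VV[0][0]++ -> VV[0]=[1, 0, 1, 0]
Event 3: SEND 2->3: VV[2][2]++ -> VV[2]=[0, 0, 2, 0], msg_vec=[0, 0, 2, 0]; VV[3]=max(VV[3],msg_vec) then VV[3][3]++ -> VV[3]=[0, 0, 2, 1]
Event 4: SEND 1->3: VV[1][1]++ -> VV[1]=[0, 2, 0, 0], msg_vec=[0, 2, 0, 0]; VV[3]=max(VV[3],msg_vec) then VV[3][3]++ -> VV[3]=[0, 2, 2, 2]
Event 5: SEND 3->1: VV[3][3]++ -> VV[3]=[0, 2, 2, 3], msg_vec=[0, 2, 2, 3]; VV[1]=max(VV[1],msg_vec) then VV[1][1]++ -> VV[1]=[0, 3, 2, 3]
Event 6: SEND 1->3: VV[1][1]++ -> VV[1]=[0, 4, 2, 3], msg_vec=[0, 4, 2, 3]; VV[3]=max(VV[3],msg_vec) then VV[3][3]++ -> VV[3]=[0, 4, 2, 4]
Event 7: LOCAL 2: VV[2][2]++ -> VV[2]=[0, 0, 3, 0]
Event 8: SEND 0->2: VV[0][0]++ -> VV[0]=[2, 0, 1, 0], msg_vec=[2, 0, 1, 0]; VV[2]=max(VV[2],msg_vec) then VV[2][2]++ -> VV[2]=[2, 0, 4, 0]
Event 9: LOCAL 0: VV[0][0]++ -> VV[0]=[3, 0, 1, 0]
Event 10: SEND 3->2: VV[3][3]++ -> VV[3]=[0, 4, 2, 5], msg_vec=[0, 4, 2, 5]; VV[2]=max(VV[2],msg_vec) then VV[2][2]++ -> VV[2]=[2, 4, 5, 5]
Event 2 stamp: [0, 0, 1, 0]
Event 10 stamp: [0, 4, 2, 5]
[0, 0, 1, 0] <= [0, 4, 2, 5]? True. Equal? False. Happens-before: True

Answer: yes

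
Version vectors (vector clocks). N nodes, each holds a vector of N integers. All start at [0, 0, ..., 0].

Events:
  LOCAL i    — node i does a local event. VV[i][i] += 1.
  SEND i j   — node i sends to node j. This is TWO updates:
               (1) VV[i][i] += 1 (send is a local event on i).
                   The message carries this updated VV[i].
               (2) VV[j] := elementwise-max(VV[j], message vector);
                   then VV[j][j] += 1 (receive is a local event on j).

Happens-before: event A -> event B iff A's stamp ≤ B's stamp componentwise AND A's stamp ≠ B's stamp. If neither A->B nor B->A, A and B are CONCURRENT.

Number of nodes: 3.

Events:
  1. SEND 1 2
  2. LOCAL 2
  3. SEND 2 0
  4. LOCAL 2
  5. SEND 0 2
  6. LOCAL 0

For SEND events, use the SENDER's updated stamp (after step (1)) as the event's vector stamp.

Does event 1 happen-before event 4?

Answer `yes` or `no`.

Answer: yes

Derivation:
Initial: VV[0]=[0, 0, 0]
Initial: VV[1]=[0, 0, 0]
Initial: VV[2]=[0, 0, 0]
Event 1: SEND 1->2: VV[1][1]++ -> VV[1]=[0, 1, 0], msg_vec=[0, 1, 0]; VV[2]=max(VV[2],msg_vec) then VV[2][2]++ -> VV[2]=[0, 1, 1]
Event 2: LOCAL 2: VV[2][2]++ -> VV[2]=[0, 1, 2]
Event 3: SEND 2->0: VV[2][2]++ -> VV[2]=[0, 1, 3], msg_vec=[0, 1, 3]; VV[0]=max(VV[0],msg_vec) then VV[0][0]++ -> VV[0]=[1, 1, 3]
Event 4: LOCAL 2: VV[2][2]++ -> VV[2]=[0, 1, 4]
Event 5: SEND 0->2: VV[0][0]++ -> VV[0]=[2, 1, 3], msg_vec=[2, 1, 3]; VV[2]=max(VV[2],msg_vec) then VV[2][2]++ -> VV[2]=[2, 1, 5]
Event 6: LOCAL 0: VV[0][0]++ -> VV[0]=[3, 1, 3]
Event 1 stamp: [0, 1, 0]
Event 4 stamp: [0, 1, 4]
[0, 1, 0] <= [0, 1, 4]? True. Equal? False. Happens-before: True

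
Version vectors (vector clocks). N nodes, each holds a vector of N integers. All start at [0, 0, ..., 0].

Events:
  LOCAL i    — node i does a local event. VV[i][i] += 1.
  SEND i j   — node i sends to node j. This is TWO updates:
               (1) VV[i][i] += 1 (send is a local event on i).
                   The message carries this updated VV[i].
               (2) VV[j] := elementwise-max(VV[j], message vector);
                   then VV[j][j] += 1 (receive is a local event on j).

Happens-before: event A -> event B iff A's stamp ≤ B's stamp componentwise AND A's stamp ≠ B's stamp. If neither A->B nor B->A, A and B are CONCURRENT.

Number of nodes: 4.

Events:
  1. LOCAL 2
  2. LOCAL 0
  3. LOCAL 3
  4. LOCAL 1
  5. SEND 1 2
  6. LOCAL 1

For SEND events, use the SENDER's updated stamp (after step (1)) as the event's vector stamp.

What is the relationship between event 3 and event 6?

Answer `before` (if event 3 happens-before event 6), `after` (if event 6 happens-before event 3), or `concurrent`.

Answer: concurrent

Derivation:
Initial: VV[0]=[0, 0, 0, 0]
Initial: VV[1]=[0, 0, 0, 0]
Initial: VV[2]=[0, 0, 0, 0]
Initial: VV[3]=[0, 0, 0, 0]
Event 1: LOCAL 2: VV[2][2]++ -> VV[2]=[0, 0, 1, 0]
Event 2: LOCAL 0: VV[0][0]++ -> VV[0]=[1, 0, 0, 0]
Event 3: LOCAL 3: VV[3][3]++ -> VV[3]=[0, 0, 0, 1]
Event 4: LOCAL 1: VV[1][1]++ -> VV[1]=[0, 1, 0, 0]
Event 5: SEND 1->2: VV[1][1]++ -> VV[1]=[0, 2, 0, 0], msg_vec=[0, 2, 0, 0]; VV[2]=max(VV[2],msg_vec) then VV[2][2]++ -> VV[2]=[0, 2, 2, 0]
Event 6: LOCAL 1: VV[1][1]++ -> VV[1]=[0, 3, 0, 0]
Event 3 stamp: [0, 0, 0, 1]
Event 6 stamp: [0, 3, 0, 0]
[0, 0, 0, 1] <= [0, 3, 0, 0]? False
[0, 3, 0, 0] <= [0, 0, 0, 1]? False
Relation: concurrent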